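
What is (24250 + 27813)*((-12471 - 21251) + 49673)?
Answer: 830456913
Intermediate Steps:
(24250 + 27813)*((-12471 - 21251) + 49673) = 52063*(-33722 + 49673) = 52063*15951 = 830456913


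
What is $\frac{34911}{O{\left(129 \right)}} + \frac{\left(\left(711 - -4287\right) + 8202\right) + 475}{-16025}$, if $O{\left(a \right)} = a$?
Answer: $\frac{7435796}{27563} \approx 269.77$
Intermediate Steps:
$\frac{34911}{O{\left(129 \right)}} + \frac{\left(\left(711 - -4287\right) + 8202\right) + 475}{-16025} = \frac{34911}{129} + \frac{\left(\left(711 - -4287\right) + 8202\right) + 475}{-16025} = 34911 \cdot \frac{1}{129} + \left(\left(\left(711 + 4287\right) + 8202\right) + 475\right) \left(- \frac{1}{16025}\right) = \frac{11637}{43} + \left(\left(4998 + 8202\right) + 475\right) \left(- \frac{1}{16025}\right) = \frac{11637}{43} + \left(13200 + 475\right) \left(- \frac{1}{16025}\right) = \frac{11637}{43} + 13675 \left(- \frac{1}{16025}\right) = \frac{11637}{43} - \frac{547}{641} = \frac{7435796}{27563}$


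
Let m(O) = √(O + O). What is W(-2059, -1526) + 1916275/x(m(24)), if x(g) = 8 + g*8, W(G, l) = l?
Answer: -2490051/376 + 1916275*√3/94 ≈ 28687.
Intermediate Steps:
m(O) = √2*√O (m(O) = √(2*O) = √2*√O)
x(g) = 8 + 8*g
W(-2059, -1526) + 1916275/x(m(24)) = -1526 + 1916275/(8 + 8*(√2*√24)) = -1526 + 1916275/(8 + 8*(√2*(2*√6))) = -1526 + 1916275/(8 + 8*(4*√3)) = -1526 + 1916275/(8 + 32*√3)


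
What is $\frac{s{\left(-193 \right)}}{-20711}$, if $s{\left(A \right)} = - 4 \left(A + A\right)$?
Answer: $- \frac{1544}{20711} \approx -0.07455$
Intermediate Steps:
$s{\left(A \right)} = - 8 A$ ($s{\left(A \right)} = - 4 \cdot 2 A = - 8 A$)
$\frac{s{\left(-193 \right)}}{-20711} = \frac{\left(-8\right) \left(-193\right)}{-20711} = 1544 \left(- \frac{1}{20711}\right) = - \frac{1544}{20711}$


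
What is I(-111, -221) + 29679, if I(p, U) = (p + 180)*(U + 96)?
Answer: 21054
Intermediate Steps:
I(p, U) = (96 + U)*(180 + p) (I(p, U) = (180 + p)*(96 + U) = (96 + U)*(180 + p))
I(-111, -221) + 29679 = (17280 + 96*(-111) + 180*(-221) - 221*(-111)) + 29679 = (17280 - 10656 - 39780 + 24531) + 29679 = -8625 + 29679 = 21054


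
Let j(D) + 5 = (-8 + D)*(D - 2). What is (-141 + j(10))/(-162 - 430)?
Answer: 65/296 ≈ 0.21959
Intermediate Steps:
j(D) = -5 + (-8 + D)*(-2 + D) (j(D) = -5 + (-8 + D)*(D - 2) = -5 + (-8 + D)*(-2 + D))
(-141 + j(10))/(-162 - 430) = (-141 + (11 + 10² - 10*10))/(-162 - 430) = (-141 + (11 + 100 - 100))/(-592) = (-141 + 11)*(-1/592) = -130*(-1/592) = 65/296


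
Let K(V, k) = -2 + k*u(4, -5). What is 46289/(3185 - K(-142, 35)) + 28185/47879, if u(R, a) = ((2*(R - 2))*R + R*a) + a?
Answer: 2314974901/167672258 ≈ 13.807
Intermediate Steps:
u(R, a) = a + R*a + R*(-4 + 2*R) (u(R, a) = ((2*(-2 + R))*R + R*a) + a = ((-4 + 2*R)*R + R*a) + a = (R*(-4 + 2*R) + R*a) + a = (R*a + R*(-4 + 2*R)) + a = a + R*a + R*(-4 + 2*R))
K(V, k) = -2 - 9*k (K(V, k) = -2 + k*(-5 - 4*4 + 2*4² + 4*(-5)) = -2 + k*(-5 - 16 + 2*16 - 20) = -2 + k*(-5 - 16 + 32 - 20) = -2 + k*(-9) = -2 - 9*k)
46289/(3185 - K(-142, 35)) + 28185/47879 = 46289/(3185 - (-2 - 9*35)) + 28185/47879 = 46289/(3185 - (-2 - 315)) + 28185*(1/47879) = 46289/(3185 - 1*(-317)) + 28185/47879 = 46289/(3185 + 317) + 28185/47879 = 46289/3502 + 28185/47879 = 2314974901/167672258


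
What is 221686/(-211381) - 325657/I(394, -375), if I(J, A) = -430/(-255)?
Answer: -3510741883163/18178766 ≈ -1.9312e+5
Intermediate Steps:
I(J, A) = 86/51 (I(J, A) = -430*(-1/255) = 86/51)
221686/(-211381) - 325657/I(394, -375) = 221686/(-211381) - 325657/86/51 = 221686*(-1/211381) - 325657*51/86 = -221686/211381 - 16608507/86 = -3510741883163/18178766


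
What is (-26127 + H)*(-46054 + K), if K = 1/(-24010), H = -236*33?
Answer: 1071478088229/686 ≈ 1.5619e+9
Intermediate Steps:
H = -7788
K = -1/24010 ≈ -4.1649e-5
(-26127 + H)*(-46054 + K) = (-26127 - 7788)*(-46054 - 1/24010) = -33915*(-1105756541/24010) = 1071478088229/686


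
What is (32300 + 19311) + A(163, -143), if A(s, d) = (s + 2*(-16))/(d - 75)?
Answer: 11251067/218 ≈ 51610.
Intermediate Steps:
A(s, d) = (-32 + s)/(-75 + d) (A(s, d) = (s - 32)/(-75 + d) = (-32 + s)/(-75 + d))
(32300 + 19311) + A(163, -143) = (32300 + 19311) + (-32 + 163)/(-75 - 143) = 51611 + 131/(-218) = 51611 - 1/218*131 = 51611 - 131/218 = 11251067/218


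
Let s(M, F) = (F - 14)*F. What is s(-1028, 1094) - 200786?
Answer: 980734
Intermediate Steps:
s(M, F) = F*(-14 + F) (s(M, F) = (-14 + F)*F = F*(-14 + F))
s(-1028, 1094) - 200786 = 1094*(-14 + 1094) - 200786 = 1094*1080 - 200786 = 1181520 - 200786 = 980734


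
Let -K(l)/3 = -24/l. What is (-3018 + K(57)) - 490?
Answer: -66628/19 ≈ -3506.7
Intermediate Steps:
K(l) = 72/l (K(l) = -(-72)/l = 72/l)
(-3018 + K(57)) - 490 = (-3018 + 72/57) - 490 = (-3018 + 72*(1/57)) - 490 = (-3018 + 24/19) - 490 = -57318/19 - 490 = -66628/19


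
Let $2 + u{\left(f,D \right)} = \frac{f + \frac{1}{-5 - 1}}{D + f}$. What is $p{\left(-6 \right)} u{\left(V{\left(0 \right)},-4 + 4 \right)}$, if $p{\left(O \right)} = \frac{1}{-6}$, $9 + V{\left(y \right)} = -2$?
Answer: $\frac{65}{396} \approx 0.16414$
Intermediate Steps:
$V{\left(y \right)} = -11$ ($V{\left(y \right)} = -9 - 2 = -11$)
$p{\left(O \right)} = - \frac{1}{6}$
$u{\left(f,D \right)} = -2 + \frac{- \frac{1}{6} + f}{D + f}$ ($u{\left(f,D \right)} = -2 + \frac{f + \frac{1}{-5 - 1}}{D + f} = -2 + \frac{f + \frac{1}{-6}}{D + f} = -2 + \frac{f - \frac{1}{6}}{D + f} = -2 + \frac{- \frac{1}{6} + f}{D + f}$)
$p{\left(-6 \right)} u{\left(V{\left(0 \right)},-4 + 4 \right)} = - \frac{\frac{1}{\left(-4 + 4\right) - 11} \left(- \frac{1}{6} - -11 - 2 \left(-4 + 4\right)\right)}{6} = - \frac{\frac{1}{0 - 11} \left(- \frac{1}{6} + 11 - 0\right)}{6} = - \frac{\frac{1}{-11} \left(- \frac{1}{6} + 11 + 0\right)}{6} = - \frac{\left(- \frac{1}{11}\right) \frac{65}{6}}{6} = \left(- \frac{1}{6}\right) \left(- \frac{65}{66}\right) = \frac{65}{396}$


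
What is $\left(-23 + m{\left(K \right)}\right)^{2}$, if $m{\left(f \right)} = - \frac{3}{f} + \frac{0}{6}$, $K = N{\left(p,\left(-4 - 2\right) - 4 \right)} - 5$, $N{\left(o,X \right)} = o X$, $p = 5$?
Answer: $\frac{1592644}{3025} \approx 526.49$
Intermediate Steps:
$N{\left(o,X \right)} = X o$
$K = -55$ ($K = \left(\left(-4 - 2\right) - 4\right) 5 - 5 = \left(-6 - 4\right) 5 - 5 = \left(-10\right) 5 - 5 = -50 - 5 = -55$)
$m{\left(f \right)} = - \frac{3}{f}$ ($m{\left(f \right)} = - \frac{3}{f} + 0 \cdot \frac{1}{6} = - \frac{3}{f} + 0 = - \frac{3}{f}$)
$\left(-23 + m{\left(K \right)}\right)^{2} = \left(-23 - \frac{3}{-55}\right)^{2} = \left(-23 - - \frac{3}{55}\right)^{2} = \left(-23 + \frac{3}{55}\right)^{2} = \left(- \frac{1262}{55}\right)^{2} = \frac{1592644}{3025}$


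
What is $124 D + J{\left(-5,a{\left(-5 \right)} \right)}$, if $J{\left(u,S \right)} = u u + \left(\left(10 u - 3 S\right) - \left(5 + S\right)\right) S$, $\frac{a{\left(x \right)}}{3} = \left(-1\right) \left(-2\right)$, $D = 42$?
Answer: $4759$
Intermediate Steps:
$a{\left(x \right)} = 6$ ($a{\left(x \right)} = 3 \left(\left(-1\right) \left(-2\right)\right) = 3 \cdot 2 = 6$)
$J{\left(u,S \right)} = u^{2} + S \left(-5 - 4 S + 10 u\right)$ ($J{\left(u,S \right)} = u^{2} + \left(\left(- 3 S + 10 u\right) - \left(5 + S\right)\right) S = u^{2} + \left(-5 - 4 S + 10 u\right) S = u^{2} + S \left(-5 - 4 S + 10 u\right)$)
$124 D + J{\left(-5,a{\left(-5 \right)} \right)} = 124 \cdot 42 + \left(\left(-5\right)^{2} - 30 - 4 \cdot 6^{2} + 10 \cdot 6 \left(-5\right)\right) = 5208 - 449 = 4759$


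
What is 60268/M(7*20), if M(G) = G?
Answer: 15067/35 ≈ 430.49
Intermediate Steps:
60268/M(7*20) = 60268/((7*20)) = 60268/140 = 60268*(1/140) = 15067/35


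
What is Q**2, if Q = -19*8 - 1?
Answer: 23409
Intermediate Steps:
Q = -153 (Q = -152 - 1 = -153)
Q**2 = (-153)**2 = 23409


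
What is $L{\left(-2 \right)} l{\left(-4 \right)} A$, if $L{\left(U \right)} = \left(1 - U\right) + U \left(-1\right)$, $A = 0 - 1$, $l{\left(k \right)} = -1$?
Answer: $5$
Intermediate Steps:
$A = -1$
$L{\left(U \right)} = 1 - 2 U$ ($L{\left(U \right)} = \left(1 - U\right) - U = 1 - 2 U$)
$L{\left(-2 \right)} l{\left(-4 \right)} A = \left(1 - -4\right) \left(-1\right) \left(-1\right) = \left(1 + 4\right) \left(-1\right) \left(-1\right) = 5 \left(-1\right) \left(-1\right) = \left(-5\right) \left(-1\right) = 5$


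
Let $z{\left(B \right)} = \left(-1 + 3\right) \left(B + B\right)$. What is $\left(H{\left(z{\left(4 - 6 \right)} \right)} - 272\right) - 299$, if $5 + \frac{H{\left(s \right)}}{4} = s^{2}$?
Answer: $-335$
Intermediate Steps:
$z{\left(B \right)} = 4 B$ ($z{\left(B \right)} = 2 \cdot 2 B = 4 B$)
$H{\left(s \right)} = -20 + 4 s^{2}$
$\left(H{\left(z{\left(4 - 6 \right)} \right)} - 272\right) - 299 = \left(\left(-20 + 4 \left(4 \left(4 - 6\right)\right)^{2}\right) - 272\right) - 299 = \left(\left(-20 + 4 \left(4 \left(-2\right)\right)^{2}\right) - 272\right) - 299 = \left(\left(-20 + 4 \left(-8\right)^{2}\right) - 272\right) - 299 = \left(\left(-20 + 4 \cdot 64\right) - 272\right) - 299 = \left(\left(-20 + 256\right) - 272\right) - 299 = \left(236 - 272\right) - 299 = -36 - 299 = -335$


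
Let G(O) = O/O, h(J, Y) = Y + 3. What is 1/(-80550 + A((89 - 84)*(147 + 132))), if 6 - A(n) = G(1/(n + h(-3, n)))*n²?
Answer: -1/2026569 ≈ -4.9344e-7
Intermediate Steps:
h(J, Y) = 3 + Y
G(O) = 1
A(n) = 6 - n²
1/(-80550 + A((89 - 84)*(147 + 132))) = 1/(-80550 + (6 - ((89 - 84)*(147 + 132))²)) = 1/(-80550 + (6 - (5*279)²)) = 1/(-80550 + (6 - 1*1395²)) = 1/(-80550 + (6 - 1*1946025)) = 1/(-80550 + (6 - 1946025)) = 1/(-80550 - 1946019) = 1/(-2026569) = -1/2026569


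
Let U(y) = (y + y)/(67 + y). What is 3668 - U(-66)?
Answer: 3800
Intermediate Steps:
U(y) = 2*y/(67 + y) (U(y) = (2*y)/(67 + y) = 2*y/(67 + y))
3668 - U(-66) = 3668 - 2*(-66)/(67 - 66) = 3668 - 2*(-66)/1 = 3668 - 2*(-66) = 3668 - 1*(-132) = 3668 + 132 = 3800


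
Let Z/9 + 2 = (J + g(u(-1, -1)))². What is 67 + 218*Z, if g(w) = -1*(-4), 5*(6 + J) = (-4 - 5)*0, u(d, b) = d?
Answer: 3991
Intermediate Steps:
J = -6 (J = -6 + ((-4 - 5)*0)/5 = -6 + (-9*0)/5 = -6 + (⅕)*0 = -6 + 0 = -6)
g(w) = 4
Z = 18 (Z = -18 + 9*(-6 + 4)² = -18 + 9*(-2)² = -18 + 9*4 = -18 + 36 = 18)
67 + 218*Z = 67 + 218*18 = 67 + 3924 = 3991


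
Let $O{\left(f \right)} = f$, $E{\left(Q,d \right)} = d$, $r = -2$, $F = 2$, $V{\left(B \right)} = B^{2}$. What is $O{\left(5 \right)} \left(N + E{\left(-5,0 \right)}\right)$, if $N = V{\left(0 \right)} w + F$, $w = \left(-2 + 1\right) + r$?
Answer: $10$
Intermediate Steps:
$w = -3$ ($w = \left(-2 + 1\right) - 2 = -1 - 2 = -3$)
$N = 2$ ($N = 0^{2} \left(-3\right) + 2 = 0 \left(-3\right) + 2 = 0 + 2 = 2$)
$O{\left(5 \right)} \left(N + E{\left(-5,0 \right)}\right) = 5 \left(2 + 0\right) = 5 \cdot 2 = 10$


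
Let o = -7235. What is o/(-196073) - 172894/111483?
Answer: -33093265757/21858806259 ≈ -1.5140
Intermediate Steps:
o/(-196073) - 172894/111483 = -7235/(-196073) - 172894/111483 = -7235*(-1/196073) - 172894*1/111483 = 7235/196073 - 172894/111483 = -33093265757/21858806259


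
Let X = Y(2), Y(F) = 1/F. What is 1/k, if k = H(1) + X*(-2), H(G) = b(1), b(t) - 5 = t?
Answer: 1/5 ≈ 0.20000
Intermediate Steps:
b(t) = 5 + t
X = 1/2 ≈ 0.50000
H(G) = 6 (H(G) = 5 + 1 = 6)
k = 5 (k = 6 + (1/2)*(-2) = 6 - 1 = 5)
1/k = 1/5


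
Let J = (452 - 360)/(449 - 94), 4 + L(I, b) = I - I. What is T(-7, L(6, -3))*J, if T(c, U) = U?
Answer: -368/355 ≈ -1.0366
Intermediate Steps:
L(I, b) = -4 (L(I, b) = -4 + (I - I) = -4 + 0 = -4)
J = 92/355 ≈ 0.25915
T(-7, L(6, -3))*J = -4*92/355 = -368/355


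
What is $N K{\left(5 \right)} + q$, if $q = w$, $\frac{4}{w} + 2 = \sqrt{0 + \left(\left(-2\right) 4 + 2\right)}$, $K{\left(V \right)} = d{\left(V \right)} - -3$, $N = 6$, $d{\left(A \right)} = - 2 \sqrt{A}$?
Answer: $\frac{86}{5} - 12 \sqrt{5} - \frac{2 i \sqrt{6}}{5} \approx -9.6328 - 0.9798 i$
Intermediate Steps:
$K{\left(V \right)} = 3 - 2 \sqrt{V}$ ($K{\left(V \right)} = - 2 \sqrt{V} - -3 = - 2 \sqrt{V} + 3 = 3 - 2 \sqrt{V}$)
$w = \frac{4}{-2 + i \sqrt{6}}$ ($w = \frac{4}{-2 + \sqrt{0 + \left(\left(-2\right) 4 + 2\right)}} = \frac{4}{-2 + \sqrt{0 + \left(-8 + 2\right)}} = \frac{4}{-2 + \sqrt{0 - 6}} = \frac{4}{-2 + \sqrt{-6}} = \frac{4}{-2 + i \sqrt{6}} \approx -0.8 - 0.9798 i$)
$q = - \frac{4}{5} - \frac{2 i \sqrt{6}}{5} \approx -0.8 - 0.9798 i$
$N K{\left(5 \right)} + q = 6 \left(3 - 2 \sqrt{5}\right) - \left(\frac{4}{5} + \frac{2 i \sqrt{6}}{5}\right) = \left(18 - 12 \sqrt{5}\right) - \left(\frac{4}{5} + \frac{2 i \sqrt{6}}{5}\right) = \frac{86}{5} - 12 \sqrt{5} - \frac{2 i \sqrt{6}}{5}$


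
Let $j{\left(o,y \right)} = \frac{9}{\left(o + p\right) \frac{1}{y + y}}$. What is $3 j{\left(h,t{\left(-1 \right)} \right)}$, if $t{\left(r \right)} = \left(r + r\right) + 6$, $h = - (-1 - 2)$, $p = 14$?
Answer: $\frac{216}{17} \approx 12.706$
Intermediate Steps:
$h = 3$ ($h = \left(-1\right) \left(-3\right) = 3$)
$t{\left(r \right)} = 6 + 2 r$ ($t{\left(r \right)} = 2 r + 6 = 6 + 2 r$)
$j{\left(o,y \right)} = \frac{18 y}{14 + o}$ ($j{\left(o,y \right)} = \frac{9}{\left(o + 14\right) \frac{1}{y + y}} = \frac{9}{\left(14 + o\right) \frac{1}{2 y}} = \frac{9}{\frac{1}{2} \frac{1}{y} \left(14 + o\right)} = 9 \frac{2 y}{14 + o} = \frac{18 y}{14 + o}$)
$3 j{\left(h,t{\left(-1 \right)} \right)} = 3 \frac{18 \left(6 + 2 \left(-1\right)\right)}{14 + 3} = 3 \frac{18 \left(6 - 2\right)}{17} = 3 \cdot 18 \cdot 4 \cdot \frac{1}{17} = 3 \cdot \frac{72}{17} = \frac{216}{17}$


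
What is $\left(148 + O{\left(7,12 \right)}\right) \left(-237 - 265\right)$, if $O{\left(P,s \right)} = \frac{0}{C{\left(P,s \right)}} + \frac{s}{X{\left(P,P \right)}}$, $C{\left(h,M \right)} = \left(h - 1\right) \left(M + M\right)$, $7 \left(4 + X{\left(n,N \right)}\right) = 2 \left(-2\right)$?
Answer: $- \frac{291913}{4} \approx -72978.0$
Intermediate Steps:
$X{\left(n,N \right)} = - \frac{32}{7}$ ($X{\left(n,N \right)} = -4 + \frac{2 \left(-2\right)}{7} = -4 + \frac{1}{7} \left(-4\right) = -4 - \frac{4}{7} = - \frac{32}{7}$)
$C{\left(h,M \right)} = 2 M \left(-1 + h\right)$ ($C{\left(h,M \right)} = \left(-1 + h\right) 2 M = 2 M \left(-1 + h\right)$)
$O{\left(P,s \right)} = - \frac{7 s}{32}$ ($O{\left(P,s \right)} = \frac{0}{2 s \left(-1 + P\right)} + \frac{s}{- \frac{32}{7}} = 0 \frac{1}{2 s \left(-1 + P\right)} + s \left(- \frac{7}{32}\right) = 0 - \frac{7 s}{32} = - \frac{7 s}{32}$)
$\left(148 + O{\left(7,12 \right)}\right) \left(-237 - 265\right) = \left(148 - \frac{21}{8}\right) \left(-237 - 265\right) = \left(148 - \frac{21}{8}\right) \left(-502\right) = \frac{1163}{8} \left(-502\right) = - \frac{291913}{4}$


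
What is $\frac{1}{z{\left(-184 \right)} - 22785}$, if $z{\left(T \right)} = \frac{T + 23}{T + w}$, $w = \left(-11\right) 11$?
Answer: $- \frac{305}{6949264} \approx -4.389 \cdot 10^{-5}$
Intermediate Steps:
$w = -121$
$z{\left(T \right)} = \frac{23 + T}{-121 + T}$ ($z{\left(T \right)} = \frac{T + 23}{T - 121} = \frac{23 + T}{-121 + T}$)
$\frac{1}{z{\left(-184 \right)} - 22785} = \frac{1}{\frac{23 - 184}{-121 - 184} - 22785} = \frac{1}{\frac{1}{-305} \left(-161\right) - 22785} = \frac{1}{\left(- \frac{1}{305}\right) \left(-161\right) - 22785} = \frac{1}{\frac{161}{305} - 22785} = \frac{1}{- \frac{6949264}{305}} = - \frac{305}{6949264}$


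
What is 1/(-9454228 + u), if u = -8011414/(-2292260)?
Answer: -1146130/10835770331933 ≈ -1.0577e-7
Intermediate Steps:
u = 4005707/1146130 (u = -8011414*(-1/2292260) = 4005707/1146130 ≈ 3.4950)
1/(-9454228 + u) = 1/(-9454228 + 4005707/1146130) = 1/(-10835770331933/1146130) = -1146130/10835770331933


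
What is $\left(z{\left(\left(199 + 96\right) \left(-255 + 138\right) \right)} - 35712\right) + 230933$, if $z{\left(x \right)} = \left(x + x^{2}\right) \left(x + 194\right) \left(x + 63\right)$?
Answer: $1408567112868430541$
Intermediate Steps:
$z{\left(x \right)} = \left(63 + x\right) \left(194 + x\right) \left(x + x^{2}\right)$ ($z{\left(x \right)} = \left(x + x^{2}\right) \left(194 + x\right) \left(63 + x\right) = \left(194 + x\right) \left(x + x^{2}\right) \left(63 + x\right) = \left(63 + x\right) \left(194 + x\right) \left(x + x^{2}\right)$)
$\left(z{\left(\left(199 + 96\right) \left(-255 + 138\right) \right)} - 35712\right) + 230933 = \left(\left(199 + 96\right) \left(-255 + 138\right) \left(12222 + \left(\left(199 + 96\right) \left(-255 + 138\right)\right)^{3} + 258 \left(\left(199 + 96\right) \left(-255 + 138\right)\right)^{2} + 12479 \left(199 + 96\right) \left(-255 + 138\right)\right) - 35712\right) + 230933 = \left(295 \left(-117\right) \left(12222 + \left(295 \left(-117\right)\right)^{3} + 258 \left(295 \left(-117\right)\right)^{2} + 12479 \cdot 295 \left(-117\right)\right) - 35712\right) + 230933 = \left(- 34515 \left(12222 + \left(-34515\right)^{3} + 258 \left(-34515\right)^{2} + 12479 \left(-34515\right)\right) - 35712\right) + 230933 = \left(- 34515 \left(12222 - 41117209540875 + 258 \cdot 1191285225 - 430712685\right) - 35712\right) + 230933 = \left(- 34515 \left(12222 - 41117209540875 + 307351588050 - 430712685\right) - 35712\right) + 230933 = \left(\left(-34515\right) \left(-40810288653288\right) - 35712\right) + 230933 = \left(1408567112868235320 - 35712\right) + 230933 = 1408567112868199608 + 230933 = 1408567112868430541$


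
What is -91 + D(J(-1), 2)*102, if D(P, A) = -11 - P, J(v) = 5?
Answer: -1723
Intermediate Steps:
-91 + D(J(-1), 2)*102 = -91 + (-11 - 1*5)*102 = -91 + (-11 - 5)*102 = -91 - 16*102 = -91 - 1632 = -1723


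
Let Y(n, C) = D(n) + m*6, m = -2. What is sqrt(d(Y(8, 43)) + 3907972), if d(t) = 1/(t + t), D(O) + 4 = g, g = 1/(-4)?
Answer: 3*sqrt(1834575730)/65 ≈ 1976.9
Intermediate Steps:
g = -1/4 (g = 1*(-1/4) = -1/4 ≈ -0.25000)
D(O) = -17/4 (D(O) = -4 - 1/4 = -17/4)
Y(n, C) = -65/4 (Y(n, C) = -17/4 - 2*6 = -17/4 - 12 = -65/4)
d(t) = 1/(2*t)
sqrt(d(Y(8, 43)) + 3907972) = sqrt(1/(2*(-65/4)) + 3907972) = sqrt((1/2)*(-4/65) + 3907972) = sqrt(-2/65 + 3907972) = sqrt(254018178/65) = 3*sqrt(1834575730)/65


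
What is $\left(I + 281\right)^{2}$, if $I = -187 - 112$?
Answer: $324$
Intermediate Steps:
$I = -299$ ($I = -187 - 112 = -299$)
$\left(I + 281\right)^{2} = \left(-299 + 281\right)^{2} = \left(-18\right)^{2} = 324$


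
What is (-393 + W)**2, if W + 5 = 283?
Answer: 13225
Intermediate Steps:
W = 278 (W = -5 + 283 = 278)
(-393 + W)**2 = (-393 + 278)**2 = (-115)**2 = 13225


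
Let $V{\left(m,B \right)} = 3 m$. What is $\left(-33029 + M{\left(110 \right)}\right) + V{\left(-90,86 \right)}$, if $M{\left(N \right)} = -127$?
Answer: $-33426$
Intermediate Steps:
$\left(-33029 + M{\left(110 \right)}\right) + V{\left(-90,86 \right)} = \left(-33029 - 127\right) + 3 \left(-90\right) = -33156 - 270 = -33426$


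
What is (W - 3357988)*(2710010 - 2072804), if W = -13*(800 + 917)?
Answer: -2153953176654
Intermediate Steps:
W = -22321 (W = -13*1717 = -22321)
(W - 3357988)*(2710010 - 2072804) = (-22321 - 3357988)*(2710010 - 2072804) = -3380309*637206 = -2153953176654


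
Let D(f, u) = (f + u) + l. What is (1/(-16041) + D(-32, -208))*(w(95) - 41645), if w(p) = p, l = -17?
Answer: 57097151300/5347 ≈ 1.0678e+7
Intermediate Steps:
D(f, u) = -17 + f + u (D(f, u) = (f + u) - 17 = -17 + f + u)
(1/(-16041) + D(-32, -208))*(w(95) - 41645) = (1/(-16041) + (-17 - 32 - 208))*(95 - 41645) = (-1/16041 - 257)*(-41550) = -4122538/16041*(-41550) = 57097151300/5347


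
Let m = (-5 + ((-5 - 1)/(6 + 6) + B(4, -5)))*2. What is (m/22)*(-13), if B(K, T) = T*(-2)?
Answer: -117/22 ≈ -5.3182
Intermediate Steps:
B(K, T) = -2*T
m = 9 (m = (-5 + ((-5 - 1)/(6 + 6) - 2*(-5)))*2 = (-5 + (-6/12 + 10))*2 = (-5 + (-6*1/12 + 10))*2 = (-5 + (-½ + 10))*2 = (-5 + 19/2)*2 = (9/2)*2 = 9)
(m/22)*(-13) = (9/22)*(-13) = -117/22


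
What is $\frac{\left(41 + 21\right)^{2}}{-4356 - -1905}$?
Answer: $- \frac{3844}{2451} \approx -1.5683$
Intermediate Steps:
$\frac{\left(41 + 21\right)^{2}}{-4356 - -1905} = \frac{62^{2}}{-4356 + 1905} = \frac{3844}{-2451} = 3844 \left(- \frac{1}{2451}\right) = - \frac{3844}{2451}$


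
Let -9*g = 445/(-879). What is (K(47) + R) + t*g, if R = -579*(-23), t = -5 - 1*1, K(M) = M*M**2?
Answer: 308897290/2637 ≈ 1.1714e+5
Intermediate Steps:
K(M) = M**3
t = -6 (t = -5 - 1 = -6)
g = 445/7911 (g = -445/(9*(-879)) = -445*(-1)/(9*879) = -1/9*(-445/879) = 445/7911 ≈ 0.056251)
R = 13317
(K(47) + R) + t*g = (47**3 + 13317) - 6*445/7911 = (103823 + 13317) - 890/2637 = 117140 - 890/2637 = 308897290/2637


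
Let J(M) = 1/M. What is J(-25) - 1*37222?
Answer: -930551/25 ≈ -37222.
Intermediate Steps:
J(-25) - 1*37222 = 1/(-25) - 1*37222 = -1/25 - 37222 = -930551/25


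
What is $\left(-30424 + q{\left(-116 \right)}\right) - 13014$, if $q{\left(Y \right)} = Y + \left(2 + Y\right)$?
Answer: $-43668$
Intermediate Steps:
$q{\left(Y \right)} = 2 + 2 Y$
$\left(-30424 + q{\left(-116 \right)}\right) - 13014 = \left(-30424 + \left(2 + 2 \left(-116\right)\right)\right) - 13014 = \left(-30424 + \left(2 - 232\right)\right) - 13014 = \left(-30424 - 230\right) - 13014 = -30654 - 13014 = -43668$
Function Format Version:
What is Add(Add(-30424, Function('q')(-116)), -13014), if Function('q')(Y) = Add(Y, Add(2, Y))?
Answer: -43668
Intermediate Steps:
Function('q')(Y) = Add(2, Mul(2, Y))
Add(Add(-30424, Function('q')(-116)), -13014) = Add(Add(-30424, Add(2, Mul(2, -116))), -13014) = Add(Add(-30424, Add(2, -232)), -13014) = Add(Add(-30424, -230), -13014) = Add(-30654, -13014) = -43668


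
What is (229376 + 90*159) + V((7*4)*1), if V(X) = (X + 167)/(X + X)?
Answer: 13646611/56 ≈ 2.4369e+5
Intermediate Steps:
V(X) = (167 + X)/(2*X) (V(X) = (167 + X)/((2*X)) = (167 + X)*(1/(2*X)) = (167 + X)/(2*X))
(229376 + 90*159) + V((7*4)*1) = (229376 + 90*159) + (167 + (7*4)*1)/(2*(((7*4)*1))) = (229376 + 14310) + (167 + 28*1)/(2*((28*1))) = 243686 + (½)*(167 + 28)/28 = 243686 + (½)*(1/28)*195 = 243686 + 195/56 = 13646611/56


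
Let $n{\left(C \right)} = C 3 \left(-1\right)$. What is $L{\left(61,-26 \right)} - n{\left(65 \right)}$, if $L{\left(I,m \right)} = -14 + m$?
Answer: $155$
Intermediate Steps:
$n{\left(C \right)} = - 3 C$ ($n{\left(C \right)} = 3 C \left(-1\right) = - 3 C$)
$L{\left(61,-26 \right)} - n{\left(65 \right)} = \left(-14 - 26\right) - \left(-3\right) 65 = -40 - -195 = -40 + 195 = 155$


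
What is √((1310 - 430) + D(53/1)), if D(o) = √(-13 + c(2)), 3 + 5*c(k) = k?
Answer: √(22000 + 5*I*√330)/5 ≈ 29.665 + 0.061237*I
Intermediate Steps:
c(k) = -⅗ + k/5
D(o) = I*√330/5 (D(o) = √(-13 + (-⅗ + (⅕)*2)) = √(-13 + (-⅗ + ⅖)) = √(-13 - ⅕) = √(-66/5) = I*√330/5)
√((1310 - 430) + D(53/1)) = √((1310 - 430) + I*√330/5) = √(880 + I*√330/5)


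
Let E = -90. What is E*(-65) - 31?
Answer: 5819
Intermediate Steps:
E*(-65) - 31 = -90*(-65) - 31 = 5850 - 31 = 5819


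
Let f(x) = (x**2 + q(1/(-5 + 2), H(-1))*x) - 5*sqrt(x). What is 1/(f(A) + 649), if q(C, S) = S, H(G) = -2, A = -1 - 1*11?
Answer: 817/667789 + 10*I*sqrt(3)/667789 ≈ 0.0012234 + 2.5937e-5*I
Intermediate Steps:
A = -12 (A = -1 - 11 = -12)
f(x) = x**2 - 5*sqrt(x) - 2*x (f(x) = (x**2 - 2*x) - 5*sqrt(x) = x**2 - 5*sqrt(x) - 2*x)
1/(f(A) + 649) = 1/(((-12)**2 - 10*I*sqrt(3) - 2*(-12)) + 649) = 1/((144 - 10*I*sqrt(3) + 24) + 649) = 1/((168 - 10*I*sqrt(3)) + 649) = 1/(817 - 10*I*sqrt(3))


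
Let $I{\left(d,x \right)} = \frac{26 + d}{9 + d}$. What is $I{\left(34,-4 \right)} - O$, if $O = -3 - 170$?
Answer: $\frac{7499}{43} \approx 174.4$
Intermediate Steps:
$I{\left(d,x \right)} = \frac{26 + d}{9 + d}$
$O = -173$ ($O = -3 - 170 = -173$)
$I{\left(34,-4 \right)} - O = \frac{26 + 34}{9 + 34} - -173 = \frac{1}{43} \cdot 60 + 173 = \frac{60}{43} + 173 = \frac{7499}{43}$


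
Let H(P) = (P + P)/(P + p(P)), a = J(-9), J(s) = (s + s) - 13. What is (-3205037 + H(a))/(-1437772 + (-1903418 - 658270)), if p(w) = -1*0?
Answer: 641007/799892 ≈ 0.80137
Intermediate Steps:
p(w) = 0
J(s) = -13 + 2*s (J(s) = 2*s - 13 = -13 + 2*s)
a = -31 (a = -13 + 2*(-9) = -13 - 18 = -31)
H(P) = 2 (H(P) = (P + P)/(P + 0) = (2*P)/P = 2)
(-3205037 + H(a))/(-1437772 + (-1903418 - 658270)) = (-3205037 + 2)/(-1437772 + (-1903418 - 658270)) = -3205035/(-1437772 - 2561688) = -3205035/(-3999460) = -3205035*(-1/3999460) = 641007/799892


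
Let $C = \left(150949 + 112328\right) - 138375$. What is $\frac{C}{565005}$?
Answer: $\frac{41634}{188335} \approx 0.22106$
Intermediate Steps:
$C = 124902$ ($C = 263277 - 138375 = 124902$)
$\frac{C}{565005} = \frac{124902}{565005} = 124902 \cdot \frac{1}{565005} = \frac{41634}{188335}$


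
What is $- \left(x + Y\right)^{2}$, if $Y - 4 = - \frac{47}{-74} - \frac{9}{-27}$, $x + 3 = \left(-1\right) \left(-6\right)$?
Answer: $- \frac{3129361}{49284} \approx -63.496$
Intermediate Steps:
$x = 3$ ($x = -3 - -6 = -3 + 6 = 3$)
$Y = \frac{1103}{222}$ ($Y = 4 - \left(- \frac{47}{74} - \frac{1}{3}\right) = 4 - - \frac{215}{222} = 4 + \left(\frac{47}{74} + \frac{1}{3}\right) = 4 + \frac{215}{222} = \frac{1103}{222} \approx 4.9685$)
$- \left(x + Y\right)^{2} = - \left(3 + \frac{1103}{222}\right)^{2} = - \left(\frac{1769}{222}\right)^{2} = \left(-1\right) \frac{3129361}{49284} = - \frac{3129361}{49284}$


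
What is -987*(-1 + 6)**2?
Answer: -24675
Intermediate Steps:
-987*(-1 + 6)**2 = -987*5**2 = -987*25 = -24675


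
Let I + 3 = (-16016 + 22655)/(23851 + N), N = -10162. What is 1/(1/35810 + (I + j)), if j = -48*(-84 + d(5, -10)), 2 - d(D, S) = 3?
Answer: 163401030/666265251403 ≈ 0.00024525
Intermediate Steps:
d(D, S) = -1 (d(D, S) = 2 - 1*3 = 2 - 3 = -1)
I = -11476/4563 (I = -3 + (-16016 + 22655)/(23851 - 10162) = -3 + 6639/13689 = -3 + 6639*(1/13689) = -3 + 2213/4563 = -11476/4563 ≈ -2.5150)
j = 4080 (j = -48*(-84 - 1) = -48*(-85) = 4080)
1/(1/35810 + (I + j)) = 1/(1/35810 + (-11476/4563 + 4080)) = 1/(1/35810 + 18605564/4563) = 1/(666265251403/163401030) = 163401030/666265251403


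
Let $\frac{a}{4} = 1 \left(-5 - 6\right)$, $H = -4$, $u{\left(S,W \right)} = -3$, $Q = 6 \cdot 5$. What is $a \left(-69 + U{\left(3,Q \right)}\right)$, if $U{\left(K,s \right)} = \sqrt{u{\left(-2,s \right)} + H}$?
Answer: $3036 - 44 i \sqrt{7} \approx 3036.0 - 116.41 i$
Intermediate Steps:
$Q = 30$
$a = -44$ ($a = 4 \cdot 1 \left(-5 - 6\right) = 4 \cdot 1 \left(-11\right) = 4 \left(-11\right) = -44$)
$U{\left(K,s \right)} = i \sqrt{7}$ ($U{\left(K,s \right)} = \sqrt{-3 - 4} = \sqrt{-7} = i \sqrt{7}$)
$a \left(-69 + U{\left(3,Q \right)}\right) = - 44 \left(-69 + i \sqrt{7}\right) = 3036 - 44 i \sqrt{7}$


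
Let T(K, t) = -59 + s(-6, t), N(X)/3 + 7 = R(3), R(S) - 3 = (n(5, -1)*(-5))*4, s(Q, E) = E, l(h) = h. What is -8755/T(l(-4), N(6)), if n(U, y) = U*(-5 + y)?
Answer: -8755/1729 ≈ -5.0636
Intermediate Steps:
R(S) = 603 (R(S) = 3 + ((5*(-5 - 1))*(-5))*4 = 3 + ((5*(-6))*(-5))*4 = 3 - 30*(-5)*4 = 3 + 150*4 = 3 + 600 = 603)
N(X) = 1788 (N(X) = -21 + 3*603 = -21 + 1809 = 1788)
T(K, t) = -59 + t
-8755/T(l(-4), N(6)) = -8755/(-59 + 1788) = -8755/1729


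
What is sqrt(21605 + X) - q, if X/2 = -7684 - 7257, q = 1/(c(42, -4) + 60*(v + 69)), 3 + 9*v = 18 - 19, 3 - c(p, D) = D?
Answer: -3/12361 + I*sqrt(8277) ≈ -0.0002427 + 90.978*I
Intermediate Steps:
c(p, D) = 3 - D
v = -4/9 (v = -1/3 + (18 - 19)/9 = -1/3 + (1/9)*(-1) = -1/3 - 1/9 = -4/9 ≈ -0.44444)
q = 3/12361 (q = 1/((3 - 1*(-4)) + 60*(-4/9 + 69)) = 1/((3 + 4) + 60*(617/9)) = 1/(7 + 12340/3) = 1/(12361/3) = 3/12361 ≈ 0.00024270)
X = -29882 (X = 2*(-7684 - 7257) = 2*(-14941) = -29882)
sqrt(21605 + X) - q = sqrt(21605 - 29882) - 1*3/12361 = sqrt(-8277) - 3/12361 = I*sqrt(8277) - 3/12361 = -3/12361 + I*sqrt(8277)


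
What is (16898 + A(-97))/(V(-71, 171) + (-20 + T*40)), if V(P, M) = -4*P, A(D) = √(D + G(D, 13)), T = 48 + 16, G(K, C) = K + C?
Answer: 8449/1412 + I*√181/2824 ≈ 5.9837 + 0.004764*I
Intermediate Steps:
G(K, C) = C + K
T = 64
A(D) = √(13 + 2*D) (A(D) = √(D + (13 + D)) = √(13 + 2*D))
(16898 + A(-97))/(V(-71, 171) + (-20 + T*40)) = (16898 + √(13 + 2*(-97)))/(-4*(-71) + (-20 + 64*40)) = (16898 + √(13 - 194))/(284 + (-20 + 2560)) = (16898 + √(-181))/(284 + 2540) = (16898 + I*√181)/2824 = (16898 + I*√181)*(1/2824) = 8449/1412 + I*√181/2824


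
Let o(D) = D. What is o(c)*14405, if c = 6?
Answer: 86430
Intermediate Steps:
o(c)*14405 = 6*14405 = 86430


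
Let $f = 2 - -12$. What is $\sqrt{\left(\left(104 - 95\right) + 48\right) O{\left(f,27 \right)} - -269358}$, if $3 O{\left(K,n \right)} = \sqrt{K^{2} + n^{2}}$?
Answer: $\sqrt{269358 + 95 \sqrt{37}} \approx 519.55$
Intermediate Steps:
$f = 14$ ($f = 2 + 12 = 14$)
$O{\left(K,n \right)} = \frac{\sqrt{K^{2} + n^{2}}}{3}$
$\sqrt{\left(\left(104 - 95\right) + 48\right) O{\left(f,27 \right)} - -269358} = \sqrt{\left(\left(104 - 95\right) + 48\right) \frac{\sqrt{14^{2} + 27^{2}}}{3} - -269358} = \sqrt{\left(9 + 48\right) \frac{\sqrt{196 + 729}}{3} + 269358} = \sqrt{57 \frac{\sqrt{925}}{3} + 269358} = \sqrt{57 \frac{5 \sqrt{37}}{3} + 269358} = \sqrt{95 \sqrt{37} + 269358} = \sqrt{269358 + 95 \sqrt{37}}$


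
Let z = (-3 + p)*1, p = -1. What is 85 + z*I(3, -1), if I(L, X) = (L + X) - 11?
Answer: 121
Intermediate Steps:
I(L, X) = -11 + L + X
z = -4 (z = (-3 - 1)*1 = -4*1 = -4)
85 + z*I(3, -1) = 85 - 4*(-11 + 3 - 1) = 85 - 4*(-9) = 85 + 36 = 121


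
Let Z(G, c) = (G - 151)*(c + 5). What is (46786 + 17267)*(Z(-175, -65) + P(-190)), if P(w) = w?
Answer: 1240706610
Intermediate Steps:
Z(G, c) = (-151 + G)*(5 + c)
(46786 + 17267)*(Z(-175, -65) + P(-190)) = (46786 + 17267)*((-755 - 151*(-65) + 5*(-175) - 175*(-65)) - 190) = 64053*((-755 + 9815 - 875 + 11375) - 190) = 64053*(19560 - 190) = 64053*19370 = 1240706610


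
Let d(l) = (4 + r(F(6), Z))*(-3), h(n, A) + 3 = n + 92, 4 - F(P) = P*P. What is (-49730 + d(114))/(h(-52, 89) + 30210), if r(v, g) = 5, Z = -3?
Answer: -49757/30247 ≈ -1.6450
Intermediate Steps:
F(P) = 4 - P² (F(P) = 4 - P*P = 4 - P²)
h(n, A) = 89 + n (h(n, A) = -3 + (n + 92) = -3 + (92 + n) = 89 + n)
d(l) = -27 (d(l) = (4 + 5)*(-3) = 9*(-3) = -27)
(-49730 + d(114))/(h(-52, 89) + 30210) = (-49730 - 27)/((89 - 52) + 30210) = -49757/(37 + 30210) = -49757/30247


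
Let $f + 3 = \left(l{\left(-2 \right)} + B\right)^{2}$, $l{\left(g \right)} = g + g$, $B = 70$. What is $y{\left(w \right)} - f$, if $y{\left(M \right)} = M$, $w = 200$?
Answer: $-4153$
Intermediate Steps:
$l{\left(g \right)} = 2 g$
$f = 4353$ ($f = -3 + \left(2 \left(-2\right) + 70\right)^{2} = -3 + \left(-4 + 70\right)^{2} = -3 + 66^{2} = -3 + 4356 = 4353$)
$y{\left(w \right)} - f = 200 - 4353 = -4153$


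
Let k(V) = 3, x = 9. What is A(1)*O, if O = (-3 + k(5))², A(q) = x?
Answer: 0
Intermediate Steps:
A(q) = 9
O = 0 (O = (-3 + 3)² = 0² = 0)
A(1)*O = 9*0 = 0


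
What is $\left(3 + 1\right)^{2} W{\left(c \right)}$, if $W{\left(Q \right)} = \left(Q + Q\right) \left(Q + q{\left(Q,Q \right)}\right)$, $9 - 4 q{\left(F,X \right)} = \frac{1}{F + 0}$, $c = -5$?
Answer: $432$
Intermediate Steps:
$q{\left(F,X \right)} = \frac{9}{4} - \frac{1}{4 F}$ ($q{\left(F,X \right)} = \frac{9}{4} - \frac{1}{4 \left(F + 0\right)} = \frac{9}{4} - \frac{1}{4 F}$)
$W{\left(Q \right)} = 2 Q \left(Q + \frac{-1 + 9 Q}{4 Q}\right)$ ($W{\left(Q \right)} = \left(Q + Q\right) \left(Q + \frac{-1 + 9 Q}{4 Q}\right) = 2 Q \left(Q + \frac{-1 + 9 Q}{4 Q}\right)$)
$\left(3 + 1\right)^{2} W{\left(c \right)} = \left(3 + 1\right)^{2} \left(- \frac{1}{2} + 2 \left(-5\right)^{2} + \frac{9}{2} \left(-5\right)\right) = 4^{2} \left(- \frac{1}{2} + 2 \cdot 25 - \frac{45}{2}\right) = 16 \left(- \frac{1}{2} + 50 - \frac{45}{2}\right) = 16 \cdot 27 = 432$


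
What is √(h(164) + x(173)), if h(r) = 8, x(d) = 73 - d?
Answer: 2*I*√23 ≈ 9.5917*I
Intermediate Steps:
√(h(164) + x(173)) = √(8 + (73 - 1*173)) = √(8 + (73 - 173)) = √(8 - 100) = √(-92) = 2*I*√23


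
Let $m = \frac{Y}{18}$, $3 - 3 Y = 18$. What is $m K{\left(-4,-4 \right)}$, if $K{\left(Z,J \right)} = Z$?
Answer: $\frac{10}{9} \approx 1.1111$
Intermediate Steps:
$Y = -5$ ($Y = 1 - 6 = -5$)
$m = - \frac{5}{18} \approx -0.27778$
$m K{\left(-4,-4 \right)} = \left(- \frac{5}{18}\right) \left(-4\right) = \frac{10}{9}$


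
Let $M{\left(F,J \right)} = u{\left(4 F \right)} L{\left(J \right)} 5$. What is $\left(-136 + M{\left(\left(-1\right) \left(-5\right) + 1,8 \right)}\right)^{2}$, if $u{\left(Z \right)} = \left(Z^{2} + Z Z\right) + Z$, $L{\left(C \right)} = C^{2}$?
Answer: $141514401856$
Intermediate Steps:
$u{\left(Z \right)} = Z + 2 Z^{2}$ ($u{\left(Z \right)} = \left(Z^{2} + Z^{2}\right) + Z = 2 Z^{2} + Z = Z + 2 Z^{2}$)
$M{\left(F,J \right)} = 20 F J^{2} \left(1 + 8 F\right)$ ($M{\left(F,J \right)} = 4 F \left(1 + 2 \cdot 4 F\right) J^{2} \cdot 5 = 4 F \left(1 + 8 F\right) J^{2} \cdot 5 = 4 F J^{2} \left(1 + 8 F\right) 5 = 20 F J^{2} \left(1 + 8 F\right)$)
$\left(-136 + M{\left(\left(-1\right) \left(-5\right) + 1,8 \right)}\right)^{2} = \left(-136 + 20 \left(\left(-1\right) \left(-5\right) + 1\right) 8^{2} \left(1 + 8 \left(\left(-1\right) \left(-5\right) + 1\right)\right)\right)^{2} = \left(-136 + 20 \left(5 + 1\right) 64 \left(1 + 8 \left(5 + 1\right)\right)\right)^{2} = \left(-136 + 20 \cdot 6 \cdot 64 \left(1 + 8 \cdot 6\right)\right)^{2} = \left(-136 + 20 \cdot 6 \cdot 64 \left(1 + 48\right)\right)^{2} = \left(-136 + 20 \cdot 6 \cdot 64 \cdot 49\right)^{2} = \left(-136 + 376320\right)^{2} = 376184^{2} = 141514401856$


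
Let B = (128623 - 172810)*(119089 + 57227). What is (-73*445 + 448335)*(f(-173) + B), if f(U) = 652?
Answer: -3239835135874000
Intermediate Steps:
B = -7790875092 (B = -44187*176316 = -7790875092)
(-73*445 + 448335)*(f(-173) + B) = (-73*445 + 448335)*(652 - 7790875092) = (-32485 + 448335)*(-7790874440) = 415850*(-7790874440) = -3239835135874000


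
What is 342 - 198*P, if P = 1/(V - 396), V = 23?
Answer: 127764/373 ≈ 342.53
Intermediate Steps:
P = -1/373 (P = 1/(23 - 396) = 1/(-373) = -1/373 ≈ -0.0026810)
342 - 198*P = 342 - 198*(-1/373) = 342 + 198/373 = 127764/373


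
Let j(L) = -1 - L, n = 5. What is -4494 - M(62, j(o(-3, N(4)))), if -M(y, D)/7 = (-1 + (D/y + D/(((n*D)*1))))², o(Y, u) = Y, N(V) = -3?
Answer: -107869223/24025 ≈ -4489.9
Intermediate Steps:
M(y, D) = -7*(-⅘ + D/y)² (M(y, D) = -7*(-1 + (D/y + D/(((5*D)*1))))² = -7*(-1 + (D/y + D/((5*D))))² = -7*(-1 + (D/y + D*(1/(5*D))))² = -7*(-1 + (D/y + ⅕))² = -7*(-1 + (⅕ + D/y))² = -7*(-⅘ + D/y)²)
-4494 - M(62, j(o(-3, N(4)))) = -4494 - (-7)*(-4*62 + 5*(-1 - 1*(-3)))²/(25*62²) = -4494 - (-7)*(-248 + 5*(-1 + 3))²/(25*3844) = -4494 - (-7)*(-248 + 5*2)²/(25*3844) = -4494 - (-7)*(-248 + 10)²/(25*3844) = -4494 - (-7)*(-238)²/(25*3844) = -4494 - (-7)*56644/(25*3844) = -4494 - 1*(-99127/24025) = -4494 + 99127/24025 = -107869223/24025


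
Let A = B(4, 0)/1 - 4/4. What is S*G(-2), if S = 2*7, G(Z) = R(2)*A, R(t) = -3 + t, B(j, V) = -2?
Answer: 42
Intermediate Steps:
A = -3 (A = -2/1 - 4/4 = -2*1 - 4*¼ = -2 - 1 = -3)
G(Z) = 3 (G(Z) = (-3 + 2)*(-3) = -1*(-3) = 3)
S = 14
S*G(-2) = 14*3 = 42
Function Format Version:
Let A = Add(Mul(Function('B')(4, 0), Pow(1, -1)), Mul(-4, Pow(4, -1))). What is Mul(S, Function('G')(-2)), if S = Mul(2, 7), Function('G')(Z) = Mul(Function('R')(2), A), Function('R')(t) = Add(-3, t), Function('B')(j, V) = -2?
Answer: 42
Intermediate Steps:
A = -3 (A = Add(Mul(-2, Pow(1, -1)), Mul(-4, Pow(4, -1))) = Add(Mul(-2, 1), Mul(-4, Rational(1, 4))) = Add(-2, -1) = -3)
Function('G')(Z) = 3 (Function('G')(Z) = Mul(Add(-3, 2), -3) = Mul(-1, -3) = 3)
S = 14
Mul(S, Function('G')(-2)) = Mul(14, 3) = 42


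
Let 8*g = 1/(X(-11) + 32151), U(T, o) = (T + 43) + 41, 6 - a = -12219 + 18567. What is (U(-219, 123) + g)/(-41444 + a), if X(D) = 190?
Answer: 34928279/12363576208 ≈ 0.0028251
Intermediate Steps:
a = -6342 (a = 6 - (-12219 + 18567) = 6 - 1*6348 = 6 - 6348 = -6342)
U(T, o) = 84 + T (U(T, o) = (43 + T) + 41 = 84 + T)
g = 1/258728 (g = 1/(8*(190 + 32151)) = (⅛)/32341 = (⅛)*(1/32341) = 1/258728 ≈ 3.8651e-6)
(U(-219, 123) + g)/(-41444 + a) = ((84 - 219) + 1/258728)/(-41444 - 6342) = (-135 + 1/258728)/(-47786) = -34928279/258728*(-1/47786) = 34928279/12363576208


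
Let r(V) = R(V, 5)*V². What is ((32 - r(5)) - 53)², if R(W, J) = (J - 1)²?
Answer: 177241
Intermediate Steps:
R(W, J) = (-1 + J)²
r(V) = 16*V² (r(V) = (-1 + 5)²*V² = 4²*V² = 16*V²)
((32 - r(5)) - 53)² = ((32 - 16*5²) - 53)² = ((32 - 16*25) - 53)² = ((32 - 1*400) - 53)² = ((32 - 400) - 53)² = (-368 - 53)² = (-421)² = 177241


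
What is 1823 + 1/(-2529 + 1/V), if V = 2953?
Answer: 13614408975/7468136 ≈ 1823.0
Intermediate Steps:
1823 + 1/(-2529 + 1/V) = 1823 + 1/(-2529 + 1/2953) = 1823 + 1/(-7468136/2953) = 1823 - 2953/7468136 = 13614408975/7468136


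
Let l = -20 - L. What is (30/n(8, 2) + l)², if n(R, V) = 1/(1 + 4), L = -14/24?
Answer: 2455489/144 ≈ 17052.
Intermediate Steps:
L = -7/12 (L = -14*1/24 = -7/12 ≈ -0.58333)
n(R, V) = ⅕ (n(R, V) = 1/5 = ⅕)
l = -233/12 (l = -20 - 1*(-7/12) = -20 + 7/12 = -233/12 ≈ -19.417)
(30/n(8, 2) + l)² = (30/(⅕) - 233/12)² = (30*5 - 233/12)² = (150 - 233/12)² = (1567/12)² = 2455489/144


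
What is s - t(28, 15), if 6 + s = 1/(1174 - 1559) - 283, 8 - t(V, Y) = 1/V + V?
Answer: -414209/1540 ≈ -268.97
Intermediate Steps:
t(V, Y) = 8 - V - 1/V (t(V, Y) = 8 - (1/V + V) = 8 - (V + 1/V) = 8 + (-V - 1/V) = 8 - V - 1/V)
s = -111266/385 (s = -6 + (1/(1174 - 1559) - 283) = -6 + (1/(-385) - 283) = -6 + (-1/385 - 283) = -6 - 108956/385 = -111266/385 ≈ -289.00)
s - t(28, 15) = -111266/385 - (8 - 1*28 - 1/28) = -111266/385 - (8 - 28 - 1*1/28) = -111266/385 - (8 - 28 - 1/28) = -111266/385 - 1*(-561/28) = -111266/385 + 561/28 = -414209/1540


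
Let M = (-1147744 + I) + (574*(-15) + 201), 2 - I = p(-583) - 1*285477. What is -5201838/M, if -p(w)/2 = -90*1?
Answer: 2600919/435427 ≈ 5.9733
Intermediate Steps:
p(w) = 180 (p(w) = -(-180) = -2*(-90) = 180)
I = 285299 (I = 2 - (180 - 1*285477) = 2 - (180 - 285477) = 2 - 1*(-285297) = 2 + 285297 = 285299)
M = -870854 (M = (-1147744 + 285299) + (574*(-15) + 201) = -862445 + (-8610 + 201) = -862445 - 8409 = -870854)
-5201838/M = -5201838/(-870854) = -5201838*(-1/870854) = 2600919/435427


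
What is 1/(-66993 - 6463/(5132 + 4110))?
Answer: -9242/619155769 ≈ -1.4927e-5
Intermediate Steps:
1/(-66993 - 6463/(5132 + 4110)) = 1/(-66993 - 6463/9242) = 1/(-619155769/9242) = -9242/619155769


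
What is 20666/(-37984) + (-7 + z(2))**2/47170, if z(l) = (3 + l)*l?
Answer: -243618341/447926320 ≈ -0.54388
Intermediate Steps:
z(l) = l*(3 + l)
20666/(-37984) + (-7 + z(2))**2/47170 = 20666/(-37984) + (-7 + 2*(3 + 2))**2/47170 = 20666*(-1/37984) + (-7 + 2*5)**2*(1/47170) = -10333/18992 + (-7 + 10)**2*(1/47170) = -10333/18992 + 3**2*(1/47170) = -10333/18992 + 9*(1/47170) = -10333/18992 + 9/47170 = -243618341/447926320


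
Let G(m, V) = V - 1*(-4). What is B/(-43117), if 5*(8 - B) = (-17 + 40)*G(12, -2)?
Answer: 6/215585 ≈ 2.7831e-5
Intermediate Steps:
G(m, V) = 4 + V (G(m, V) = V + 4 = 4 + V)
B = -6/5 (B = 8 - (-17 + 40)*(4 - 2)/5 = 8 - 23*2/5 = 8 - ⅕*46 = 8 - 46/5 = -6/5 ≈ -1.2000)
B/(-43117) = -6/5/(-43117) = -6/5*(-1/43117) = 6/215585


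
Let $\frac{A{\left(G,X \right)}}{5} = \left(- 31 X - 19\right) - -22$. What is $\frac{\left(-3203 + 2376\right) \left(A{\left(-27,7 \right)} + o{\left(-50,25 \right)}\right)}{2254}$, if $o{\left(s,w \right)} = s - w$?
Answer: $\frac{946915}{2254} \approx 420.1$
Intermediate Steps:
$A{\left(G,X \right)} = 15 - 155 X$ ($A{\left(G,X \right)} = 5 \left(\left(- 31 X - 19\right) - -22\right) = 5 \left(\left(-19 - 31 X\right) + 22\right) = 5 \left(3 - 31 X\right) = 15 - 155 X$)
$\frac{\left(-3203 + 2376\right) \left(A{\left(-27,7 \right)} + o{\left(-50,25 \right)}\right)}{2254} = \frac{\left(-3203 + 2376\right) \left(\left(15 - 1085\right) - 75\right)}{2254} = - 827 \left(\left(15 - 1085\right) - 75\right) \frac{1}{2254} = - 827 \left(-1070 - 75\right) \frac{1}{2254} = \left(-827\right) \left(-1145\right) \frac{1}{2254} = 946915 \cdot \frac{1}{2254} = \frac{946915}{2254}$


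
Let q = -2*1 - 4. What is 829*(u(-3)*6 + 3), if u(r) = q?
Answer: -27357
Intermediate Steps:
q = -6 (q = -2 - 4 = -6)
u(r) = -6
829*(u(-3)*6 + 3) = 829*(-6*6 + 3) = 829*(-36 + 3) = 829*(-33) = -27357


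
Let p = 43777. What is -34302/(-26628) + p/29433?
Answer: 362550787/130623654 ≈ 2.7755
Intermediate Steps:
-34302/(-26628) + p/29433 = -34302/(-26628) + 43777/29433 = -34302*(-1/26628) + 43777*(1/29433) = 5717/4438 + 43777/29433 = 362550787/130623654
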